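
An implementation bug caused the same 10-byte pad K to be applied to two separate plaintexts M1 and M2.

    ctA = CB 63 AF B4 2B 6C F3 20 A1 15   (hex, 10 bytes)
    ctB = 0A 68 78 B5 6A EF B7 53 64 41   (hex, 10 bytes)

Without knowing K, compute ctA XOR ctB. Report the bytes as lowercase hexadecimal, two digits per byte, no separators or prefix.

c10bd70141834473c554

ctA ⊕ ctB = (M1 ⊕ K) ⊕ (M2 ⊕ K) = M1 ⊕ M2 — the shared key cancels under XOR.
cb XOR 0a = c1
63 XOR 68 = 0b
af XOR 78 = d7
b4 XOR b5 = 01
2b XOR 6a = 41
6c XOR ef = 83
f3 XOR b7 = 44
20 XOR 53 = 73
a1 XOR 64 = c5
15 XOR 41 = 54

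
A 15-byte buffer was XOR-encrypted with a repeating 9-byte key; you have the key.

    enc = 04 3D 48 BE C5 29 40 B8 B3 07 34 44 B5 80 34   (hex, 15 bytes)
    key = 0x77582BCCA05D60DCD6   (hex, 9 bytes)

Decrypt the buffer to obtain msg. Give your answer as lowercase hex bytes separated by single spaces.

The 9-byte key repeats, so the effective keystream is 77 58 2b cc a0 5d 60 dc d6 77 58 2b cc a0 5d.
byte 0: 00000100 XOR 01110111 = 01110011
byte 1: 00111101 XOR 01011000 = 01100101
byte 2: 01001000 XOR 00101011 = 01100011
byte 3: 10111110 XOR 11001100 = 01110010
byte 4: 11000101 XOR 10100000 = 01100101
byte 5: 00101001 XOR 01011101 = 01110100
byte 6: 01000000 XOR 01100000 = 00100000
byte 7: 10111000 XOR 11011100 = 01100100
byte 8: 10110011 XOR 11010110 = 01100101
byte 9: 00000111 XOR 01110111 = 01110000
byte 10: 00110100 XOR 01011000 = 01101100
byte 11: 01000100 XOR 00101011 = 01101111
byte 12: 10110101 XOR 11001100 = 01111001
byte 13: 10000000 XOR 10100000 = 00100000
byte 14: 00110100 XOR 01011101 = 01101001

73 65 63 72 65 74 20 64 65 70 6c 6f 79 20 69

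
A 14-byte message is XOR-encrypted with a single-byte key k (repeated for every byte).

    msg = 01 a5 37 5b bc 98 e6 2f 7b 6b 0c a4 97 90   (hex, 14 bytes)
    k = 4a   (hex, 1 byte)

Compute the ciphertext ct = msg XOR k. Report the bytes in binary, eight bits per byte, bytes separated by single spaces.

The 1-byte key repeats, so the effective keystream is 4a 4a 4a 4a 4a 4a 4a 4a 4a 4a 4a 4a 4a 4a.
byte 0: 01 xor 4a = 4b
byte 1: a5 xor 4a = ef
byte 2: 37 xor 4a = 7d
byte 3: 5b xor 4a = 11
byte 4: bc xor 4a = f6
byte 5: 98 xor 4a = d2
byte 6: e6 xor 4a = ac
byte 7: 2f xor 4a = 65
byte 8: 7b xor 4a = 31
byte 9: 6b xor 4a = 21
byte 10: 0c xor 4a = 46
byte 11: a4 xor 4a = ee
byte 12: 97 xor 4a = dd
byte 13: 90 xor 4a = da

01001011 11101111 01111101 00010001 11110110 11010010 10101100 01100101 00110001 00100001 01000110 11101110 11011101 11011010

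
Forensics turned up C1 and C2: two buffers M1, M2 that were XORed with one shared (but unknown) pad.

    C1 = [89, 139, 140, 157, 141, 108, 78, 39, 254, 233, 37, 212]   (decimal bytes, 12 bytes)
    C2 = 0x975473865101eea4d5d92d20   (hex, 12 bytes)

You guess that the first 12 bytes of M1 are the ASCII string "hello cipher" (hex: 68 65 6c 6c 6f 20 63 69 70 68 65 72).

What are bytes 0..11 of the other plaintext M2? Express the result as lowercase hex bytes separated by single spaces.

a6 ba 93 77 b3 4d c3 ea 5b 58 6d 86

First, C1 ⊕ C2 = (M1 ⊕ K) ⊕ (M2 ⊕ K) = M1 ⊕ M2, so the key drops out. Then M2 = (M1 ⊕ M2) ⊕ M1 over the first 12 bytes.
byte 0: (59 ^ 97) ^ 68 = ce ^ 68 = a6
byte 1: (8b ^ 54) ^ 65 = df ^ 65 = ba
byte 2: (8c ^ 73) ^ 6c = ff ^ 6c = 93
byte 3: (9d ^ 86) ^ 6c = 1b ^ 6c = 77
byte 4: (8d ^ 51) ^ 6f = dc ^ 6f = b3
byte 5: (6c ^ 01) ^ 20 = 6d ^ 20 = 4d
byte 6: (4e ^ ee) ^ 63 = a0 ^ 63 = c3
byte 7: (27 ^ a4) ^ 69 = 83 ^ 69 = ea
byte 8: (fe ^ d5) ^ 70 = 2b ^ 70 = 5b
byte 9: (e9 ^ d9) ^ 68 = 30 ^ 68 = 58
byte 10: (25 ^ 2d) ^ 65 = 08 ^ 65 = 6d
byte 11: (d4 ^ 20) ^ 72 = f4 ^ 72 = 86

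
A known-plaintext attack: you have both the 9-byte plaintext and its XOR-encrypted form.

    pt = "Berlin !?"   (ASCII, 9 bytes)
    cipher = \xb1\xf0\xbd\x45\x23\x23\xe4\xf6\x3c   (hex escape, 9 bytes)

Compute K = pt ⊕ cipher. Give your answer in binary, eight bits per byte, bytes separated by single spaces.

Since cipher = pt ⊕ K, XORing both sides with pt gives K = pt ⊕ cipher.
42 XOR b1 = f3
65 XOR f0 = 95
72 XOR bd = cf
6c XOR 45 = 29
69 XOR 23 = 4a
6e XOR 23 = 4d
20 XOR e4 = c4
21 XOR f6 = d7
3f XOR 3c = 03

11110011 10010101 11001111 00101001 01001010 01001101 11000100 11010111 00000011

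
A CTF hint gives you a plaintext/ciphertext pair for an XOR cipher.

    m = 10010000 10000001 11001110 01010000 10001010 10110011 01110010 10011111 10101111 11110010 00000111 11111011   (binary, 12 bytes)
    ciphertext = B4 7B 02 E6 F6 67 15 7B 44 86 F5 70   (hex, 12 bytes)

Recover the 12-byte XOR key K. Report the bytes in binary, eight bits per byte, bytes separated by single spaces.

Since ciphertext = m ⊕ K, XORing both sides with m gives K = m ⊕ ciphertext.
byte 0: 90 XOR b4 = 24
byte 1: 81 XOR 7b = fa
byte 2: ce XOR 02 = cc
byte 3: 50 XOR e6 = b6
byte 4: 8a XOR f6 = 7c
byte 5: b3 XOR 67 = d4
byte 6: 72 XOR 15 = 67
byte 7: 9f XOR 7b = e4
byte 8: af XOR 44 = eb
byte 9: f2 XOR 86 = 74
byte 10: 07 XOR f5 = f2
byte 11: fb XOR 70 = 8b

00100100 11111010 11001100 10110110 01111100 11010100 01100111 11100100 11101011 01110100 11110010 10001011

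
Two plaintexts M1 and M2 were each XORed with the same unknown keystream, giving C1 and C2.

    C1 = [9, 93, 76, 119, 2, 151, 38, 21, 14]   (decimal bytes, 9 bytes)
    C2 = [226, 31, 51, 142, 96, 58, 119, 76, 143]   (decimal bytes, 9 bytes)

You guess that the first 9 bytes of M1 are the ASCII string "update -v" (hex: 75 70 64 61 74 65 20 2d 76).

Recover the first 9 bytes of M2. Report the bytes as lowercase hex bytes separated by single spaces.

First, C1 ⊕ C2 = (M1 ⊕ K) ⊕ (M2 ⊕ K) = M1 ⊕ M2, so the key drops out. Then M2 = (M1 ⊕ M2) ⊕ M1 over the first 9 bytes.
byte 0: (09 XOR e2) XOR 75 = eb XOR 75 = 9e
byte 1: (5d XOR 1f) XOR 70 = 42 XOR 70 = 32
byte 2: (4c XOR 33) XOR 64 = 7f XOR 64 = 1b
byte 3: (77 XOR 8e) XOR 61 = f9 XOR 61 = 98
byte 4: (02 XOR 60) XOR 74 = 62 XOR 74 = 16
byte 5: (97 XOR 3a) XOR 65 = ad XOR 65 = c8
byte 6: (26 XOR 77) XOR 20 = 51 XOR 20 = 71
byte 7: (15 XOR 4c) XOR 2d = 59 XOR 2d = 74
byte 8: (0e XOR 8f) XOR 76 = 81 XOR 76 = f7

9e 32 1b 98 16 c8 71 74 f7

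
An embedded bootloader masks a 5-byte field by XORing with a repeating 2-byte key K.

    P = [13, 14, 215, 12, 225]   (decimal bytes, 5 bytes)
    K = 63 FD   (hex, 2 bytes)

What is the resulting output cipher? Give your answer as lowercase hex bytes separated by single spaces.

The 2-byte key repeats, so the effective keystream is 63 fd 63 fd 63.
byte 0: 00001101 ⊕ 01100011 = 01101110
byte 1: 00001110 ⊕ 11111101 = 11110011
byte 2: 11010111 ⊕ 01100011 = 10110100
byte 3: 00001100 ⊕ 11111101 = 11110001
byte 4: 11100001 ⊕ 01100011 = 10000010

6e f3 b4 f1 82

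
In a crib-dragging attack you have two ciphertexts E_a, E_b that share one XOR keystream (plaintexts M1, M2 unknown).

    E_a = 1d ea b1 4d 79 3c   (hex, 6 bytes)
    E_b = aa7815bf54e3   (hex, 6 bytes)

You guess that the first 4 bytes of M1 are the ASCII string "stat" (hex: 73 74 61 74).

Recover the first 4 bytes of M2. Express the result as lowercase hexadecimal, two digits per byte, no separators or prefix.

First, E_a ⊕ E_b = (M1 ⊕ K) ⊕ (M2 ⊕ K) = M1 ⊕ M2, so the key drops out. Then M2 = (M1 ⊕ M2) ⊕ M1 over the first 4 bytes.
byte 0: (1d XOR aa) XOR 73 = b7 XOR 73 = c4
byte 1: (ea XOR 78) XOR 74 = 92 XOR 74 = e6
byte 2: (b1 XOR 15) XOR 61 = a4 XOR 61 = c5
byte 3: (4d XOR bf) XOR 74 = f2 XOR 74 = 86

c4e6c586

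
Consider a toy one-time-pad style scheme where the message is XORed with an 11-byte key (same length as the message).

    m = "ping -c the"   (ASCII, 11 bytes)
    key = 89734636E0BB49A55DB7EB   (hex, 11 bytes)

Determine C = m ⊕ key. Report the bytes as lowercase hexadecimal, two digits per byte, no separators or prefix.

f91a2851c0962a8529df8e

XOR is its own inverse, so applying the key byte-wise gives the result directly.
70 ⊕ 89 = f9
69 ⊕ 73 = 1a
6e ⊕ 46 = 28
67 ⊕ 36 = 51
20 ⊕ e0 = c0
2d ⊕ bb = 96
63 ⊕ 49 = 2a
20 ⊕ a5 = 85
74 ⊕ 5d = 29
68 ⊕ b7 = df
65 ⊕ eb = 8e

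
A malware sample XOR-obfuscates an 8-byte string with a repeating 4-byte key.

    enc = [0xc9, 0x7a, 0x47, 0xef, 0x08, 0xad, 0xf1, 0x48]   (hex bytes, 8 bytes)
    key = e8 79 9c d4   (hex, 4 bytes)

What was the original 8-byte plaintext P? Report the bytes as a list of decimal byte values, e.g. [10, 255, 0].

[33, 3, 219, 59, 224, 212, 109, 156]

The 4-byte key repeats, so the effective keystream is e8 79 9c d4 e8 79 9c d4.
byte 0: 11001001 xor 11101000 = 00100001
byte 1: 01111010 xor 01111001 = 00000011
byte 2: 01000111 xor 10011100 = 11011011
byte 3: 11101111 xor 11010100 = 00111011
byte 4: 00001000 xor 11101000 = 11100000
byte 5: 10101101 xor 01111001 = 11010100
byte 6: 11110001 xor 10011100 = 01101101
byte 7: 01001000 xor 11010100 = 10011100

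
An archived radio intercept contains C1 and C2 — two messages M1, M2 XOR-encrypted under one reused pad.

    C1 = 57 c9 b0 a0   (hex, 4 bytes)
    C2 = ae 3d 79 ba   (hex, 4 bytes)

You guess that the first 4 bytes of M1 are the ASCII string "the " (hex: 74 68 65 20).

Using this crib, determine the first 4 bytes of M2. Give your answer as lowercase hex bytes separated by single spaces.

First, C1 ⊕ C2 = (M1 ⊕ K) ⊕ (M2 ⊕ K) = M1 ⊕ M2, so the key drops out. Then M2 = (M1 ⊕ M2) ⊕ M1 over the first 4 bytes.
byte 0: (57 XOR ae) XOR 74 = f9 XOR 74 = 8d
byte 1: (c9 XOR 3d) XOR 68 = f4 XOR 68 = 9c
byte 2: (b0 XOR 79) XOR 65 = c9 XOR 65 = ac
byte 3: (a0 XOR ba) XOR 20 = 1a XOR 20 = 3a

8d 9c ac 3a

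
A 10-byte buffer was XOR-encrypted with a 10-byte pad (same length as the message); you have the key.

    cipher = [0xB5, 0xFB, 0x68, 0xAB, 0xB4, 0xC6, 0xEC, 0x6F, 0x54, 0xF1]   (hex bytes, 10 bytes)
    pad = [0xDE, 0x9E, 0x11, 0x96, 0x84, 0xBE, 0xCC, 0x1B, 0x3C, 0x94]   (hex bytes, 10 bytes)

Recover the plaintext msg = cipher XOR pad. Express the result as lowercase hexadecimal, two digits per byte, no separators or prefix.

6b65793d307820746865

XOR is its own inverse, so applying the key byte-wise gives the result directly.
b5 ⊕ de = 6b
fb ⊕ 9e = 65
68 ⊕ 11 = 79
ab ⊕ 96 = 3d
b4 ⊕ 84 = 30
c6 ⊕ be = 78
ec ⊕ cc = 20
6f ⊕ 1b = 74
54 ⊕ 3c = 68
f1 ⊕ 94 = 65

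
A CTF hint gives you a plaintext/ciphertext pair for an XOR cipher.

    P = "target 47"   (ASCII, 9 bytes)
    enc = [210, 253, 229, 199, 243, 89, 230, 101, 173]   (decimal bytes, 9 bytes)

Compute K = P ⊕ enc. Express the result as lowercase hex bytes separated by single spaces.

Since enc = P ⊕ K, XORing both sides with P gives K = P ⊕ enc.
01110100 XOR 11010010 = 10100110
01100001 XOR 11111101 = 10011100
01110010 XOR 11100101 = 10010111
01100111 XOR 11000111 = 10100000
01100101 XOR 11110011 = 10010110
01110100 XOR 01011001 = 00101101
00100000 XOR 11100110 = 11000110
00110100 XOR 01100101 = 01010001
00110111 XOR 10101101 = 10011010

a6 9c 97 a0 96 2d c6 51 9a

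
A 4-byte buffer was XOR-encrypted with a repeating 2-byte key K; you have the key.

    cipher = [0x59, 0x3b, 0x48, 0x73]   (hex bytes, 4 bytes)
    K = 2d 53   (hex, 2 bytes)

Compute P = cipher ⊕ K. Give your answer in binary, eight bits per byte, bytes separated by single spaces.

The 2-byte key repeats, so the effective keystream is 2d 53 2d 53.
byte 0:  89 XOR  45 = 116
byte 1:  59 XOR  83 = 104
byte 2:  72 XOR  45 = 101
byte 3: 115 XOR  83 =  32

01110100 01101000 01100101 00100000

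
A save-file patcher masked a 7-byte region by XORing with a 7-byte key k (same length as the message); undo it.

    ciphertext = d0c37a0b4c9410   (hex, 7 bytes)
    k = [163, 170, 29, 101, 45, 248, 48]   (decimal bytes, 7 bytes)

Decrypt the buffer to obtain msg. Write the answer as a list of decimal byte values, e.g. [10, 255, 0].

byte 0: d0 ⊕ a3 = 73
byte 1: c3 ⊕ aa = 69
byte 2: 7a ⊕ 1d = 67
byte 3: 0b ⊕ 65 = 6e
byte 4: 4c ⊕ 2d = 61
byte 5: 94 ⊕ f8 = 6c
byte 6: 10 ⊕ 30 = 20

[115, 105, 103, 110, 97, 108, 32]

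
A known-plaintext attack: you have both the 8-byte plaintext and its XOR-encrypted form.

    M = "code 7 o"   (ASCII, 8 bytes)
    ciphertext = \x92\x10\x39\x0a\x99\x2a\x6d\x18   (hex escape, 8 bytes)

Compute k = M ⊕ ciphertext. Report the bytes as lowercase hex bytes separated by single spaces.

Since ciphertext = M ⊕ k, XORing both sides with M gives k = M ⊕ ciphertext.
63 XOR 92 = f1
6f XOR 10 = 7f
64 XOR 39 = 5d
65 XOR 0a = 6f
20 XOR 99 = b9
37 XOR 2a = 1d
20 XOR 6d = 4d
6f XOR 18 = 77

f1 7f 5d 6f b9 1d 4d 77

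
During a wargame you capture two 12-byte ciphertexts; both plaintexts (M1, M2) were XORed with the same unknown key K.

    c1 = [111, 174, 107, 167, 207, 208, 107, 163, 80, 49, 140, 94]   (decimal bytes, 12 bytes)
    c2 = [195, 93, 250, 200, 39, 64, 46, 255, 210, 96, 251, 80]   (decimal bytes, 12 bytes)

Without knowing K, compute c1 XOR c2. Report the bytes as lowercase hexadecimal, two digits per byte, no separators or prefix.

acf3916fe890455c8251770e

c1 ⊕ c2 = (M1 ⊕ K) ⊕ (M2 ⊕ K) = M1 ⊕ M2 — the shared key cancels under XOR.
6f ⊕ c3 = ac
ae ⊕ 5d = f3
6b ⊕ fa = 91
a7 ⊕ c8 = 6f
cf ⊕ 27 = e8
d0 ⊕ 40 = 90
6b ⊕ 2e = 45
a3 ⊕ ff = 5c
50 ⊕ d2 = 82
31 ⊕ 60 = 51
8c ⊕ fb = 77
5e ⊕ 50 = 0e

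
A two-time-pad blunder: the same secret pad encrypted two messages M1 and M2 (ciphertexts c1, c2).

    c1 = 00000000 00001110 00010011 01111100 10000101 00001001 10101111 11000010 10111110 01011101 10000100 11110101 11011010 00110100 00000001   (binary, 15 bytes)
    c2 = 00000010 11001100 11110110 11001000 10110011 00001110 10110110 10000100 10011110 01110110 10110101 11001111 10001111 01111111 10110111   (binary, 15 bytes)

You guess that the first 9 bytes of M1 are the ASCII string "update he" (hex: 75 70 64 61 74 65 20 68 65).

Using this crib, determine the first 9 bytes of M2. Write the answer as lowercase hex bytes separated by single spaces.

First, c1 ⊕ c2 = (M1 ⊕ K) ⊕ (M2 ⊕ K) = M1 ⊕ M2, so the key drops out. Then M2 = (M1 ⊕ M2) ⊕ M1 over the first 9 bytes.
byte 0: (00 ^ 02) ^ 75 = 02 ^ 75 = 77
byte 1: (0e ^ cc) ^ 70 = c2 ^ 70 = b2
byte 2: (13 ^ f6) ^ 64 = e5 ^ 64 = 81
byte 3: (7c ^ c8) ^ 61 = b4 ^ 61 = d5
byte 4: (85 ^ b3) ^ 74 = 36 ^ 74 = 42
byte 5: (09 ^ 0e) ^ 65 = 07 ^ 65 = 62
byte 6: (af ^ b6) ^ 20 = 19 ^ 20 = 39
byte 7: (c2 ^ 84) ^ 68 = 46 ^ 68 = 2e
byte 8: (be ^ 9e) ^ 65 = 20 ^ 65 = 45

77 b2 81 d5 42 62 39 2e 45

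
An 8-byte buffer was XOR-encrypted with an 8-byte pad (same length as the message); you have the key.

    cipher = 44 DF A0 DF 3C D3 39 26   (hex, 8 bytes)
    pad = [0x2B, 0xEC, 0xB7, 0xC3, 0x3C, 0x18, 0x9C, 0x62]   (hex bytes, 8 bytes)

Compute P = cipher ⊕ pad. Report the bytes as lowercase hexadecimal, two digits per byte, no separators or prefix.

44 XOR 2b = 6f
df XOR ec = 33
a0 XOR b7 = 17
df XOR c3 = 1c
3c XOR 3c = 00
d3 XOR 18 = cb
39 XOR 9c = a5
26 XOR 62 = 44

6f33171c00cba544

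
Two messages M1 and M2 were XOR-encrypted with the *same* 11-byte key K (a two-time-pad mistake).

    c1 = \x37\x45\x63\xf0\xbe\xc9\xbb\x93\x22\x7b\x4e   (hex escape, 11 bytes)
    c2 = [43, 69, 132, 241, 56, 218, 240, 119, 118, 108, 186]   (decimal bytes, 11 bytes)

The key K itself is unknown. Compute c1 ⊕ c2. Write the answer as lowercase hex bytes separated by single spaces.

1c 00 e7 01 86 13 4b e4 54 17 f4

c1 ⊕ c2 = (M1 ⊕ K) ⊕ (M2 ⊕ K) = M1 ⊕ M2 — the shared key cancels under XOR.
 55 ⊕  43 =  28
 69 ⊕  69 =   0
 99 ⊕ 132 = 231
240 ⊕ 241 =   1
190 ⊕  56 = 134
201 ⊕ 218 =  19
187 ⊕ 240 =  75
147 ⊕ 119 = 228
 34 ⊕ 118 =  84
123 ⊕ 108 =  23
 78 ⊕ 186 = 244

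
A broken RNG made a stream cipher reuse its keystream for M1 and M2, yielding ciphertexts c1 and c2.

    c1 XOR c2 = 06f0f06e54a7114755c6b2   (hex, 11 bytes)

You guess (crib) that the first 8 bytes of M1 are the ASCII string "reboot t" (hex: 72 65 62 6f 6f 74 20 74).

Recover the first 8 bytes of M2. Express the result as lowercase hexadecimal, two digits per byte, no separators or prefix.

Since c1 ⊕ c2 = M1 ⊕ M2, XORing with the guessed M1 bytes yields the corresponding M2 bytes: M2 = (c1 ⊕ c2) ⊕ M1.
06 ^ 72 = 74
f0 ^ 65 = 95
f0 ^ 62 = 92
6e ^ 6f = 01
54 ^ 6f = 3b
a7 ^ 74 = d3
11 ^ 20 = 31
47 ^ 74 = 33

749592013bd33133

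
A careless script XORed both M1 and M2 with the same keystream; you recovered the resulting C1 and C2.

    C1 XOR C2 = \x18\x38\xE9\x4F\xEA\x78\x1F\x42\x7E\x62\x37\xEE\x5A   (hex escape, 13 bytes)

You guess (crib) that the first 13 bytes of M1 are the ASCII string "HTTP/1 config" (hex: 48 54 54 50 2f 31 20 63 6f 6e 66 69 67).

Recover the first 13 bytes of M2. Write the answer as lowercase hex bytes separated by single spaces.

50 6c bd 1f c5 49 3f 21 11 0c 51 87 3d

Since C1 ⊕ C2 = M1 ⊕ M2, XORing with the guessed M1 bytes yields the corresponding M2 bytes: M2 = (C1 ⊕ C2) ⊕ M1.
 24 xor  72 =  80
 56 xor  84 = 108
233 xor  84 = 189
 79 xor  80 =  31
234 xor  47 = 197
120 xor  49 =  73
 31 xor  32 =  63
 66 xor  99 =  33
126 xor 111 =  17
 98 xor 110 =  12
 55 xor 102 =  81
238 xor 105 = 135
 90 xor 103 =  61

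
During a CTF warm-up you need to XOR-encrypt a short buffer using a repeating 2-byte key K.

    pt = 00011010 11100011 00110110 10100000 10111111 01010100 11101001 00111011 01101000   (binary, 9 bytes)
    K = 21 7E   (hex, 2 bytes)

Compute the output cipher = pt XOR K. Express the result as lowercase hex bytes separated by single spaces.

The 2-byte key repeats, so the effective keystream is 21 7e 21 7e 21 7e 21 7e 21.
byte 0: 1a xor 21 = 3b
byte 1: e3 xor 7e = 9d
byte 2: 36 xor 21 = 17
byte 3: a0 xor 7e = de
byte 4: bf xor 21 = 9e
byte 5: 54 xor 7e = 2a
byte 6: e9 xor 21 = c8
byte 7: 3b xor 7e = 45
byte 8: 68 xor 21 = 49

3b 9d 17 de 9e 2a c8 45 49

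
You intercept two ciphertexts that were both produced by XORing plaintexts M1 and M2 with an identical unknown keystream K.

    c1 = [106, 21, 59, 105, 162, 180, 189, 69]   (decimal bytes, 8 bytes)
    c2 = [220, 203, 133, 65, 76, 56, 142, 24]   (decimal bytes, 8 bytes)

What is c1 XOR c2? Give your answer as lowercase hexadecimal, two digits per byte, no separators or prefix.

c1 ⊕ c2 = (M1 ⊕ K) ⊕ (M2 ⊕ K) = M1 ⊕ M2 — the shared key cancels under XOR.
byte 0: 6a ^ dc = b6
byte 1: 15 ^ cb = de
byte 2: 3b ^ 85 = be
byte 3: 69 ^ 41 = 28
byte 4: a2 ^ 4c = ee
byte 5: b4 ^ 38 = 8c
byte 6: bd ^ 8e = 33
byte 7: 45 ^ 18 = 5d

b6debe28ee8c335d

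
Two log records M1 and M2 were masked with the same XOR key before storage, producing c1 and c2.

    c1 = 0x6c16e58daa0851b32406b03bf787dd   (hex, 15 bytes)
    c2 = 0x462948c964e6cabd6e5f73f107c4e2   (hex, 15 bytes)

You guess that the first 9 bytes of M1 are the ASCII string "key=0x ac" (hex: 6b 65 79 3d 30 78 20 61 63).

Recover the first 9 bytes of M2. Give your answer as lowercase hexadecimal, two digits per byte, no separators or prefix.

415ad479fe96bb6f29

First, c1 ⊕ c2 = (M1 ⊕ K) ⊕ (M2 ⊕ K) = M1 ⊕ M2, so the key drops out. Then M2 = (M1 ⊕ M2) ⊕ M1 over the first 9 bytes.
byte 0: (6c xor 46) xor 6b = 2a xor 6b = 41
byte 1: (16 xor 29) xor 65 = 3f xor 65 = 5a
byte 2: (e5 xor 48) xor 79 = ad xor 79 = d4
byte 3: (8d xor c9) xor 3d = 44 xor 3d = 79
byte 4: (aa xor 64) xor 30 = ce xor 30 = fe
byte 5: (08 xor e6) xor 78 = ee xor 78 = 96
byte 6: (51 xor ca) xor 20 = 9b xor 20 = bb
byte 7: (b3 xor bd) xor 61 = 0e xor 61 = 6f
byte 8: (24 xor 6e) xor 63 = 4a xor 63 = 29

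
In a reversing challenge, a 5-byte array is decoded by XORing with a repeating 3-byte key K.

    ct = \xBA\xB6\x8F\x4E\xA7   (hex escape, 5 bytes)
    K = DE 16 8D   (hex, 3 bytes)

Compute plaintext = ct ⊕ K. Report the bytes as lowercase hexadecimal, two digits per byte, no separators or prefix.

The 3-byte key repeats, so the effective keystream is de 16 8d de 16.
byte 0: ba XOR de = 64
byte 1: b6 XOR 16 = a0
byte 2: 8f XOR 8d = 02
byte 3: 4e XOR de = 90
byte 4: a7 XOR 16 = b1

64a00290b1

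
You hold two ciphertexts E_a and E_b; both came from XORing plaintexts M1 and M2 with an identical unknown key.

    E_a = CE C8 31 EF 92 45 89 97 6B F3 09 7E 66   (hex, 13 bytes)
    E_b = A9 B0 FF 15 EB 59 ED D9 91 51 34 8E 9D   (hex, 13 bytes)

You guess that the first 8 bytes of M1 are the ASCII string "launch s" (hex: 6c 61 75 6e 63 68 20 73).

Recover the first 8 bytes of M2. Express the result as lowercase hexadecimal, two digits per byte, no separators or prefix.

0b19bb941a74443d

First, E_a ⊕ E_b = (M1 ⊕ K) ⊕ (M2 ⊕ K) = M1 ⊕ M2, so the key drops out. Then M2 = (M1 ⊕ M2) ⊕ M1 over the first 8 bytes.
byte 0: (ce XOR a9) XOR 6c = 67 XOR 6c = 0b
byte 1: (c8 XOR b0) XOR 61 = 78 XOR 61 = 19
byte 2: (31 XOR ff) XOR 75 = ce XOR 75 = bb
byte 3: (ef XOR 15) XOR 6e = fa XOR 6e = 94
byte 4: (92 XOR eb) XOR 63 = 79 XOR 63 = 1a
byte 5: (45 XOR 59) XOR 68 = 1c XOR 68 = 74
byte 6: (89 XOR ed) XOR 20 = 64 XOR 20 = 44
byte 7: (97 XOR d9) XOR 73 = 4e XOR 73 = 3d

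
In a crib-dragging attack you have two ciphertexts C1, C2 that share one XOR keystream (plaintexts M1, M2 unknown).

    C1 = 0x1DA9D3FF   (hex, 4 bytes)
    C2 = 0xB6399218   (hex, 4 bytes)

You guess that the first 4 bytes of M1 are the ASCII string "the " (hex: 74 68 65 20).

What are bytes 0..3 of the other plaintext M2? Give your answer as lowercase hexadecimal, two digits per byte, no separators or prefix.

dff824c7

First, C1 ⊕ C2 = (M1 ⊕ K) ⊕ (M2 ⊕ K) = M1 ⊕ M2, so the key drops out. Then M2 = (M1 ⊕ M2) ⊕ M1 over the first 4 bytes.
byte 0: (1d XOR b6) XOR 74 = ab XOR 74 = df
byte 1: (a9 XOR 39) XOR 68 = 90 XOR 68 = f8
byte 2: (d3 XOR 92) XOR 65 = 41 XOR 65 = 24
byte 3: (ff XOR 18) XOR 20 = e7 XOR 20 = c7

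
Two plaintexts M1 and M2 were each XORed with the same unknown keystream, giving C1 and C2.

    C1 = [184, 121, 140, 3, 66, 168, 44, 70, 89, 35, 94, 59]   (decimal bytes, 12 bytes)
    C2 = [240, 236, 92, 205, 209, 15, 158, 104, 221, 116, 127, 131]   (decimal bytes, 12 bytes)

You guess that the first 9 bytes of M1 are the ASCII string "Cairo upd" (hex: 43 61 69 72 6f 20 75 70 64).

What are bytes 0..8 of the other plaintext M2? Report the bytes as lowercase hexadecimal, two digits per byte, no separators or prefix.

0bf4b9bcfc87c75ee0

First, C1 ⊕ C2 = (M1 ⊕ K) ⊕ (M2 ⊕ K) = M1 ⊕ M2, so the key drops out. Then M2 = (M1 ⊕ M2) ⊕ M1 over the first 9 bytes.
byte 0: (b8 XOR f0) XOR 43 = 48 XOR 43 = 0b
byte 1: (79 XOR ec) XOR 61 = 95 XOR 61 = f4
byte 2: (8c XOR 5c) XOR 69 = d0 XOR 69 = b9
byte 3: (03 XOR cd) XOR 72 = ce XOR 72 = bc
byte 4: (42 XOR d1) XOR 6f = 93 XOR 6f = fc
byte 5: (a8 XOR 0f) XOR 20 = a7 XOR 20 = 87
byte 6: (2c XOR 9e) XOR 75 = b2 XOR 75 = c7
byte 7: (46 XOR 68) XOR 70 = 2e XOR 70 = 5e
byte 8: (59 XOR dd) XOR 64 = 84 XOR 64 = e0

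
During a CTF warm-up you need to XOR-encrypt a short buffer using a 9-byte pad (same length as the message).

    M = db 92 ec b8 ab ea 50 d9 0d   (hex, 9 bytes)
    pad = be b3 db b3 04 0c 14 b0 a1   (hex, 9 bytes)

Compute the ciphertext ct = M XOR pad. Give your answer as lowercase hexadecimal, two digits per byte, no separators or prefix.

XOR is its own inverse, so applying the key byte-wise gives the result directly.
219 xor 190 = 101
146 xor 179 =  33
236 xor 219 =  55
184 xor 179 =  11
171 xor   4 = 175
234 xor  12 = 230
 80 xor  20 =  68
217 xor 176 = 105
 13 xor 161 = 172

6521370bafe64469ac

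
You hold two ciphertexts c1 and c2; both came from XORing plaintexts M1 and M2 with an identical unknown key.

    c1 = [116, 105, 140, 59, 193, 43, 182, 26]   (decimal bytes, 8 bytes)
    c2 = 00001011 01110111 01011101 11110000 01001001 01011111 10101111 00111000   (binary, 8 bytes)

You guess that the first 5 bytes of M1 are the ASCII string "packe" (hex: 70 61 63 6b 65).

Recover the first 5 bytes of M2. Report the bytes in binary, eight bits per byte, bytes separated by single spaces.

00001111 01111111 10110010 10100000 11101101

First, c1 ⊕ c2 = (M1 ⊕ K) ⊕ (M2 ⊕ K) = M1 ⊕ M2, so the key drops out. Then M2 = (M1 ⊕ M2) ⊕ M1 over the first 5 bytes.
byte 0: (74 XOR 0b) XOR 70 = 7f XOR 70 = 0f
byte 1: (69 XOR 77) XOR 61 = 1e XOR 61 = 7f
byte 2: (8c XOR 5d) XOR 63 = d1 XOR 63 = b2
byte 3: (3b XOR f0) XOR 6b = cb XOR 6b = a0
byte 4: (c1 XOR 49) XOR 65 = 88 XOR 65 = ed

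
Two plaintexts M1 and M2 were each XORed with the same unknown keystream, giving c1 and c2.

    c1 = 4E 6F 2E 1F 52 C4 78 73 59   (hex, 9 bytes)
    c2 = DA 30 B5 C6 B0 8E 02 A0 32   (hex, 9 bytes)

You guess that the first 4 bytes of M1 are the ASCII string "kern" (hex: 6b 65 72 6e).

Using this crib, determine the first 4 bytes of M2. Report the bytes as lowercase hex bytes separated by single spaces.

ff 3a e9 b7

First, c1 ⊕ c2 = (M1 ⊕ K) ⊕ (M2 ⊕ K) = M1 ⊕ M2, so the key drops out. Then M2 = (M1 ⊕ M2) ⊕ M1 over the first 4 bytes.
byte 0: (4e ^ da) ^ 6b = 94 ^ 6b = ff
byte 1: (6f ^ 30) ^ 65 = 5f ^ 65 = 3a
byte 2: (2e ^ b5) ^ 72 = 9b ^ 72 = e9
byte 3: (1f ^ c6) ^ 6e = d9 ^ 6e = b7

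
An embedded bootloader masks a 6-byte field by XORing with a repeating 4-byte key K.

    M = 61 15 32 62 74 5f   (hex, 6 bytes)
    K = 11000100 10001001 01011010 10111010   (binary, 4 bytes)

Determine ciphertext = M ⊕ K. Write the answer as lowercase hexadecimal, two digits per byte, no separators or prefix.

a59c68d8b0d6

The 4-byte key repeats, so the effective keystream is c4 89 5a ba c4 89.
byte 0: 61 xor c4 = a5
byte 1: 15 xor 89 = 9c
byte 2: 32 xor 5a = 68
byte 3: 62 xor ba = d8
byte 4: 74 xor c4 = b0
byte 5: 5f xor 89 = d6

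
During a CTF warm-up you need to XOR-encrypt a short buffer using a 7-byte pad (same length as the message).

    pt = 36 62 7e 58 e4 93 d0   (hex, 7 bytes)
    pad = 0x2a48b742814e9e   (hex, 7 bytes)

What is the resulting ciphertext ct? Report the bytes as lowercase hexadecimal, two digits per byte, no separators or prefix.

XOR is its own inverse, so applying the key byte-wise gives the result directly.
byte 0: 00110110 XOR 00101010 = 00011100
byte 1: 01100010 XOR 01001000 = 00101010
byte 2: 01111110 XOR 10110111 = 11001001
byte 3: 01011000 XOR 01000010 = 00011010
byte 4: 11100100 XOR 10000001 = 01100101
byte 5: 10010011 XOR 01001110 = 11011101
byte 6: 11010000 XOR 10011110 = 01001110

1c2ac91a65dd4e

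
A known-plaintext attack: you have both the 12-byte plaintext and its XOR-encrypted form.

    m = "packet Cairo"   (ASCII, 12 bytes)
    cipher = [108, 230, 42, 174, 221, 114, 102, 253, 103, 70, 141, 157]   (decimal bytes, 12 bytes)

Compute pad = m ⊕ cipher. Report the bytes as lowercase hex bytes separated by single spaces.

Since cipher = m ⊕ pad, XORing both sides with m gives pad = m ⊕ cipher.
byte 0: 70 xor 6c = 1c
byte 1: 61 xor e6 = 87
byte 2: 63 xor 2a = 49
byte 3: 6b xor ae = c5
byte 4: 65 xor dd = b8
byte 5: 74 xor 72 = 06
byte 6: 20 xor 66 = 46
byte 7: 43 xor fd = be
byte 8: 61 xor 67 = 06
byte 9: 69 xor 46 = 2f
byte 10: 72 xor 8d = ff
byte 11: 6f xor 9d = f2

1c 87 49 c5 b8 06 46 be 06 2f ff f2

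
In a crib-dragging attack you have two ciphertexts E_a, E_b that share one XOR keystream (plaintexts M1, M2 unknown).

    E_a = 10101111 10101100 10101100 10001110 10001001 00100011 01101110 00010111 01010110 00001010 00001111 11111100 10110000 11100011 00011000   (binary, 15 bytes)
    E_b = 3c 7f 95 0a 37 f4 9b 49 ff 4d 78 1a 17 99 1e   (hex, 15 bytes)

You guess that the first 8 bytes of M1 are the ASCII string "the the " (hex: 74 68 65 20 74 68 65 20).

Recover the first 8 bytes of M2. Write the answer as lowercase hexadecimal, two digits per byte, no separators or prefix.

First, E_a ⊕ E_b = (M1 ⊕ K) ⊕ (M2 ⊕ K) = M1 ⊕ M2, so the key drops out. Then M2 = (M1 ⊕ M2) ⊕ M1 over the first 8 bytes.
byte 0: (af xor 3c) xor 74 = 93 xor 74 = e7
byte 1: (ac xor 7f) xor 68 = d3 xor 68 = bb
byte 2: (ac xor 95) xor 65 = 39 xor 65 = 5c
byte 3: (8e xor 0a) xor 20 = 84 xor 20 = a4
byte 4: (89 xor 37) xor 74 = be xor 74 = ca
byte 5: (23 xor f4) xor 68 = d7 xor 68 = bf
byte 6: (6e xor 9b) xor 65 = f5 xor 65 = 90
byte 7: (17 xor 49) xor 20 = 5e xor 20 = 7e

e7bb5ca4cabf907e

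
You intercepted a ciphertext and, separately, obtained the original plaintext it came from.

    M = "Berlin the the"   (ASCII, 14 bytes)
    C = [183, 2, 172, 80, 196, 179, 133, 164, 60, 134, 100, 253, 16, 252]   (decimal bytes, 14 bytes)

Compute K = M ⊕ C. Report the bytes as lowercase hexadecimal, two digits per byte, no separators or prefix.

f567de3caddda5d054e344897899

Since C = M ⊕ K, XORing both sides with M gives K = M ⊕ C.
42 xor b7 = f5
65 xor 02 = 67
72 xor ac = de
6c xor 50 = 3c
69 xor c4 = ad
6e xor b3 = dd
20 xor 85 = a5
74 xor a4 = d0
68 xor 3c = 54
65 xor 86 = e3
20 xor 64 = 44
74 xor fd = 89
68 xor 10 = 78
65 xor fc = 99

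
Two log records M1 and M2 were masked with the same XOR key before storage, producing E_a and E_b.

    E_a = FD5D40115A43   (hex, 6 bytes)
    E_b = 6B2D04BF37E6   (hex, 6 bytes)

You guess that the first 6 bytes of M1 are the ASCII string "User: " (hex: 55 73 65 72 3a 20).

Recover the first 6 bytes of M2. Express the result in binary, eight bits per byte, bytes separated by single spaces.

First, E_a ⊕ E_b = (M1 ⊕ K) ⊕ (M2 ⊕ K) = M1 ⊕ M2, so the key drops out. Then M2 = (M1 ⊕ M2) ⊕ M1 over the first 6 bytes.
byte 0: (fd ⊕ 6b) ⊕ 55 = 96 ⊕ 55 = c3
byte 1: (5d ⊕ 2d) ⊕ 73 = 70 ⊕ 73 = 03
byte 2: (40 ⊕ 04) ⊕ 65 = 44 ⊕ 65 = 21
byte 3: (11 ⊕ bf) ⊕ 72 = ae ⊕ 72 = dc
byte 4: (5a ⊕ 37) ⊕ 3a = 6d ⊕ 3a = 57
byte 5: (43 ⊕ e6) ⊕ 20 = a5 ⊕ 20 = 85

11000011 00000011 00100001 11011100 01010111 10000101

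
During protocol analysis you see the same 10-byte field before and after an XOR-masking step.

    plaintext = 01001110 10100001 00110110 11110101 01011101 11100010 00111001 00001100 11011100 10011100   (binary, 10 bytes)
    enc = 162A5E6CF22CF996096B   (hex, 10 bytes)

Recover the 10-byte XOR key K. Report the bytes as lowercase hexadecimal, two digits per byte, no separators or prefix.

588b6899afcec09ad5f7

Since enc = plaintext ⊕ K, XORing both sides with plaintext gives K = plaintext ⊕ enc.
01001110 xor 00010110 = 01011000
10100001 xor 00101010 = 10001011
00110110 xor 01011110 = 01101000
11110101 xor 01101100 = 10011001
01011101 xor 11110010 = 10101111
11100010 xor 00101100 = 11001110
00111001 xor 11111001 = 11000000
00001100 xor 10010110 = 10011010
11011100 xor 00001001 = 11010101
10011100 xor 01101011 = 11110111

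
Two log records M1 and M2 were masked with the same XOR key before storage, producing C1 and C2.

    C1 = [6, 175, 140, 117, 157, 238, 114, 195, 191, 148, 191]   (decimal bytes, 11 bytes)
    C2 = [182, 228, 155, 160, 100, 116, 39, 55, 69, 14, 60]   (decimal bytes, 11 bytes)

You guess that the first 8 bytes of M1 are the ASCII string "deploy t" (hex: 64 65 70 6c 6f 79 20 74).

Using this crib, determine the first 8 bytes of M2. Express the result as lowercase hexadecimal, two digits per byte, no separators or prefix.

d42e67b996e37580

First, C1 ⊕ C2 = (M1 ⊕ K) ⊕ (M2 ⊕ K) = M1 ⊕ M2, so the key drops out. Then M2 = (M1 ⊕ M2) ⊕ M1 over the first 8 bytes.
byte 0: (06 XOR b6) XOR 64 = b0 XOR 64 = d4
byte 1: (af XOR e4) XOR 65 = 4b XOR 65 = 2e
byte 2: (8c XOR 9b) XOR 70 = 17 XOR 70 = 67
byte 3: (75 XOR a0) XOR 6c = d5 XOR 6c = b9
byte 4: (9d XOR 64) XOR 6f = f9 XOR 6f = 96
byte 5: (ee XOR 74) XOR 79 = 9a XOR 79 = e3
byte 6: (72 XOR 27) XOR 20 = 55 XOR 20 = 75
byte 7: (c3 XOR 37) XOR 74 = f4 XOR 74 = 80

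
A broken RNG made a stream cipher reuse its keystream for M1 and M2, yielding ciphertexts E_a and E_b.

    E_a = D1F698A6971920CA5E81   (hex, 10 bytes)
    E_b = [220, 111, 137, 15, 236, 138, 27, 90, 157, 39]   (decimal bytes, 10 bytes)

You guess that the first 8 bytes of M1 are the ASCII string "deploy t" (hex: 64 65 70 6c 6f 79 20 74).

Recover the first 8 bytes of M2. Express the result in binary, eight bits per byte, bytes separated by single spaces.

01101001 11111100 01100001 11000101 00010100 11101010 00011011 11100100

First, E_a ⊕ E_b = (M1 ⊕ K) ⊕ (M2 ⊕ K) = M1 ⊕ M2, so the key drops out. Then M2 = (M1 ⊕ M2) ⊕ M1 over the first 8 bytes.
byte 0: (d1 ⊕ dc) ⊕ 64 = 0d ⊕ 64 = 69
byte 1: (f6 ⊕ 6f) ⊕ 65 = 99 ⊕ 65 = fc
byte 2: (98 ⊕ 89) ⊕ 70 = 11 ⊕ 70 = 61
byte 3: (a6 ⊕ 0f) ⊕ 6c = a9 ⊕ 6c = c5
byte 4: (97 ⊕ ec) ⊕ 6f = 7b ⊕ 6f = 14
byte 5: (19 ⊕ 8a) ⊕ 79 = 93 ⊕ 79 = ea
byte 6: (20 ⊕ 1b) ⊕ 20 = 3b ⊕ 20 = 1b
byte 7: (ca ⊕ 5a) ⊕ 74 = 90 ⊕ 74 = e4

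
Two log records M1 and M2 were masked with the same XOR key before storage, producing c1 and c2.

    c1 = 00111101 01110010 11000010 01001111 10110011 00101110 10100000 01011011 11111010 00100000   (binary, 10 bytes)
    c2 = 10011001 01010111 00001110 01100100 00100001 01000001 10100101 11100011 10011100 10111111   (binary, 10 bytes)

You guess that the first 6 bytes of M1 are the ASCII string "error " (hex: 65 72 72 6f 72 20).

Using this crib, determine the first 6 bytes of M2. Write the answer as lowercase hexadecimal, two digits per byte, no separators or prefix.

c157be44e04f

First, c1 ⊕ c2 = (M1 ⊕ K) ⊕ (M2 ⊕ K) = M1 ⊕ M2, so the key drops out. Then M2 = (M1 ⊕ M2) ⊕ M1 over the first 6 bytes.
byte 0: (3d ⊕ 99) ⊕ 65 = a4 ⊕ 65 = c1
byte 1: (72 ⊕ 57) ⊕ 72 = 25 ⊕ 72 = 57
byte 2: (c2 ⊕ 0e) ⊕ 72 = cc ⊕ 72 = be
byte 3: (4f ⊕ 64) ⊕ 6f = 2b ⊕ 6f = 44
byte 4: (b3 ⊕ 21) ⊕ 72 = 92 ⊕ 72 = e0
byte 5: (2e ⊕ 41) ⊕ 20 = 6f ⊕ 20 = 4f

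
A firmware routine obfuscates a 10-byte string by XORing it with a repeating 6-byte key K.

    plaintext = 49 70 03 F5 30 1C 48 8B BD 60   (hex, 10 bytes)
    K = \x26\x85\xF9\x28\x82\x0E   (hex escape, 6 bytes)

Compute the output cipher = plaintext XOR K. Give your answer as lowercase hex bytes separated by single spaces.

6f f5 fa dd b2 12 6e 0e 44 48

The 6-byte key repeats, so the effective keystream is 26 85 f9 28 82 0e 26 85 f9 28.
byte 0: 01001001 xor 00100110 = 01101111
byte 1: 01110000 xor 10000101 = 11110101
byte 2: 00000011 xor 11111001 = 11111010
byte 3: 11110101 xor 00101000 = 11011101
byte 4: 00110000 xor 10000010 = 10110010
byte 5: 00011100 xor 00001110 = 00010010
byte 6: 01001000 xor 00100110 = 01101110
byte 7: 10001011 xor 10000101 = 00001110
byte 8: 10111101 xor 11111001 = 01000100
byte 9: 01100000 xor 00101000 = 01001000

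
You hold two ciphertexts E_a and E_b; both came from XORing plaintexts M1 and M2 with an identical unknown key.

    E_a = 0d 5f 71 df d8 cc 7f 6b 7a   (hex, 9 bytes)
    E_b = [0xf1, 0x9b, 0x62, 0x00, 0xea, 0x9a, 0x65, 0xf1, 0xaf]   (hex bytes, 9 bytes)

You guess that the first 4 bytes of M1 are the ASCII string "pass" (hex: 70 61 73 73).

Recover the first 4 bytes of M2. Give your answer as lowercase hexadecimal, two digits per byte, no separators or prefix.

First, E_a ⊕ E_b = (M1 ⊕ K) ⊕ (M2 ⊕ K) = M1 ⊕ M2, so the key drops out. Then M2 = (M1 ⊕ M2) ⊕ M1 over the first 4 bytes.
byte 0: (0d XOR f1) XOR 70 = fc XOR 70 = 8c
byte 1: (5f XOR 9b) XOR 61 = c4 XOR 61 = a5
byte 2: (71 XOR 62) XOR 73 = 13 XOR 73 = 60
byte 3: (df XOR 00) XOR 73 = df XOR 73 = ac

8ca560ac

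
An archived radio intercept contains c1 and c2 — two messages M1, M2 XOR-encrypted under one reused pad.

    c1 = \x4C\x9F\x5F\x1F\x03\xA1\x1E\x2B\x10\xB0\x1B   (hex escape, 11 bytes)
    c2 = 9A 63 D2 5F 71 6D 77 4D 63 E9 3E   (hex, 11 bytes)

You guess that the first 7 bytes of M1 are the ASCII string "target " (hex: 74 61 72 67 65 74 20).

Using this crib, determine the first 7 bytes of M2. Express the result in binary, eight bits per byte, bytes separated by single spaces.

First, c1 ⊕ c2 = (M1 ⊕ K) ⊕ (M2 ⊕ K) = M1 ⊕ M2, so the key drops out. Then M2 = (M1 ⊕ M2) ⊕ M1 over the first 7 bytes.
byte 0: (4c ⊕ 9a) ⊕ 74 = d6 ⊕ 74 = a2
byte 1: (9f ⊕ 63) ⊕ 61 = fc ⊕ 61 = 9d
byte 2: (5f ⊕ d2) ⊕ 72 = 8d ⊕ 72 = ff
byte 3: (1f ⊕ 5f) ⊕ 67 = 40 ⊕ 67 = 27
byte 4: (03 ⊕ 71) ⊕ 65 = 72 ⊕ 65 = 17
byte 5: (a1 ⊕ 6d) ⊕ 74 = cc ⊕ 74 = b8
byte 6: (1e ⊕ 77) ⊕ 20 = 69 ⊕ 20 = 49

10100010 10011101 11111111 00100111 00010111 10111000 01001001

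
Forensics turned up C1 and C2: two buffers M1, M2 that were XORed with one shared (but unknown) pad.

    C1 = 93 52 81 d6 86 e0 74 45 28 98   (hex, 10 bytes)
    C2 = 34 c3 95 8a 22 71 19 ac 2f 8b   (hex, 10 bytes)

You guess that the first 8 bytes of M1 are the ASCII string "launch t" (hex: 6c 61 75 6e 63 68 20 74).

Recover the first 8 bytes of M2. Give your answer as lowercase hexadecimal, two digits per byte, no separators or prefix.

cbf06132c7f94d9d

First, C1 ⊕ C2 = (M1 ⊕ K) ⊕ (M2 ⊕ K) = M1 ⊕ M2, so the key drops out. Then M2 = (M1 ⊕ M2) ⊕ M1 over the first 8 bytes.
byte 0: (93 XOR 34) XOR 6c = a7 XOR 6c = cb
byte 1: (52 XOR c3) XOR 61 = 91 XOR 61 = f0
byte 2: (81 XOR 95) XOR 75 = 14 XOR 75 = 61
byte 3: (d6 XOR 8a) XOR 6e = 5c XOR 6e = 32
byte 4: (86 XOR 22) XOR 63 = a4 XOR 63 = c7
byte 5: (e0 XOR 71) XOR 68 = 91 XOR 68 = f9
byte 6: (74 XOR 19) XOR 20 = 6d XOR 20 = 4d
byte 7: (45 XOR ac) XOR 74 = e9 XOR 74 = 9d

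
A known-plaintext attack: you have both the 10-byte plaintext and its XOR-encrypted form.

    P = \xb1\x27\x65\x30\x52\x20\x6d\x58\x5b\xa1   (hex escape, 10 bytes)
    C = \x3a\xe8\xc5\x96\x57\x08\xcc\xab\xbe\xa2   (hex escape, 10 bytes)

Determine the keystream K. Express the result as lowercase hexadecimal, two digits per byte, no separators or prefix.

8bcfa0a60528a1f3e503

Since C = P ⊕ K, XORing both sides with P gives K = P ⊕ C.
b1 ⊕ 3a = 8b
27 ⊕ e8 = cf
65 ⊕ c5 = a0
30 ⊕ 96 = a6
52 ⊕ 57 = 05
20 ⊕ 08 = 28
6d ⊕ cc = a1
58 ⊕ ab = f3
5b ⊕ be = e5
a1 ⊕ a2 = 03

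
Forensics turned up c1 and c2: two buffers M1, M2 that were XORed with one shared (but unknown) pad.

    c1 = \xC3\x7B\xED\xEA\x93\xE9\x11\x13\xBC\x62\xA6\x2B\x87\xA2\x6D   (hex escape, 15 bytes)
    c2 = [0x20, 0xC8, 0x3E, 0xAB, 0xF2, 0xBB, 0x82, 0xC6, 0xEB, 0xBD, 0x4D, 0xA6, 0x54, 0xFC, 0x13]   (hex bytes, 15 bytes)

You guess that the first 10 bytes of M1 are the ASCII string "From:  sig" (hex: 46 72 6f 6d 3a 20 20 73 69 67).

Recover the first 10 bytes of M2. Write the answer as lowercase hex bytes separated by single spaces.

a5 c1 bc 2c 5b 72 b3 a6 3e b8

First, c1 ⊕ c2 = (M1 ⊕ K) ⊕ (M2 ⊕ K) = M1 ⊕ M2, so the key drops out. Then M2 = (M1 ⊕ M2) ⊕ M1 over the first 10 bytes.
byte 0: (c3 ^ 20) ^ 46 = e3 ^ 46 = a5
byte 1: (7b ^ c8) ^ 72 = b3 ^ 72 = c1
byte 2: (ed ^ 3e) ^ 6f = d3 ^ 6f = bc
byte 3: (ea ^ ab) ^ 6d = 41 ^ 6d = 2c
byte 4: (93 ^ f2) ^ 3a = 61 ^ 3a = 5b
byte 5: (e9 ^ bb) ^ 20 = 52 ^ 20 = 72
byte 6: (11 ^ 82) ^ 20 = 93 ^ 20 = b3
byte 7: (13 ^ c6) ^ 73 = d5 ^ 73 = a6
byte 8: (bc ^ eb) ^ 69 = 57 ^ 69 = 3e
byte 9: (62 ^ bd) ^ 67 = df ^ 67 = b8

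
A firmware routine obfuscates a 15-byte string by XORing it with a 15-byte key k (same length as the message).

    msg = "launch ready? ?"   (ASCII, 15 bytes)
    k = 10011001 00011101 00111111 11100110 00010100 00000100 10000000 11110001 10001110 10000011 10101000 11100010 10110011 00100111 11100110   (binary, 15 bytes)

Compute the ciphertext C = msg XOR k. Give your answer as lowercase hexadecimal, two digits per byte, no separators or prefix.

f57c4a88776ca083ebe2cc9b8c07d9

01101100 ^ 10011001 = 11110101
01100001 ^ 00011101 = 01111100
01110101 ^ 00111111 = 01001010
01101110 ^ 11100110 = 10001000
01100011 ^ 00010100 = 01110111
01101000 ^ 00000100 = 01101100
00100000 ^ 10000000 = 10100000
01110010 ^ 11110001 = 10000011
01100101 ^ 10001110 = 11101011
01100001 ^ 10000011 = 11100010
01100100 ^ 10101000 = 11001100
01111001 ^ 11100010 = 10011011
00111111 ^ 10110011 = 10001100
00100000 ^ 00100111 = 00000111
00111111 ^ 11100110 = 11011001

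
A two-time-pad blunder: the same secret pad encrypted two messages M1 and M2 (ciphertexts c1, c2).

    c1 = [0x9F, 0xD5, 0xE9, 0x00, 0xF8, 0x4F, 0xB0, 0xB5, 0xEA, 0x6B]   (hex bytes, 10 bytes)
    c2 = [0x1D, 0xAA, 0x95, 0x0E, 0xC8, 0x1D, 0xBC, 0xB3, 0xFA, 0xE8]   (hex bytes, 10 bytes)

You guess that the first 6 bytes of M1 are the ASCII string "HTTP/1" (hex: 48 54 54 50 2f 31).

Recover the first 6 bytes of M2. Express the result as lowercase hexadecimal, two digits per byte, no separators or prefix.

First, c1 ⊕ c2 = (M1 ⊕ K) ⊕ (M2 ⊕ K) = M1 ⊕ M2, so the key drops out. Then M2 = (M1 ⊕ M2) ⊕ M1 over the first 6 bytes.
byte 0: (9f xor 1d) xor 48 = 82 xor 48 = ca
byte 1: (d5 xor aa) xor 54 = 7f xor 54 = 2b
byte 2: (e9 xor 95) xor 54 = 7c xor 54 = 28
byte 3: (00 xor 0e) xor 50 = 0e xor 50 = 5e
byte 4: (f8 xor c8) xor 2f = 30 xor 2f = 1f
byte 5: (4f xor 1d) xor 31 = 52 xor 31 = 63

ca2b285e1f63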